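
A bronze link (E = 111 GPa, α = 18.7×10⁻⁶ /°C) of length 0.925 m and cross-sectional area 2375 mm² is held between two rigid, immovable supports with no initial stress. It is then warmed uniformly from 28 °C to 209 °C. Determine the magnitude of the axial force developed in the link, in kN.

P ≈ 892 kN (compressive)

With zero net strain, σ = E·αΔT = 111 GPa × 18.7×10⁻⁶ × 181 = 375.7 MPa.
Axial force P = σA = 375.7 × 2375 = 892300 N = 892.3 kN, compressive.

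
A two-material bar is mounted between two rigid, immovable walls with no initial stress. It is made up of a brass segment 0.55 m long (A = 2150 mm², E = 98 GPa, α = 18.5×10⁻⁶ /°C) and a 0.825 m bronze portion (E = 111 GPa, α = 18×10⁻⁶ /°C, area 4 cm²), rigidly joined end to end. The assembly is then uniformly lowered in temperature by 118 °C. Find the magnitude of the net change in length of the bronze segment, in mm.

|ΔL| ≈ 0.837 mm

If the supports were absent, the total length change would be Σ αᵢΔT Lᵢ = 18.5×10⁻⁶×118×550 + 18×10⁻⁶×118×825 = 2.953 mm.
The rigid supports impose zero overall length change; the single axial force P common to all segments must satisfy P Σ Lᵢ/(AᵢEᵢ) = δ_free.
Σ Lᵢ/(AᵢEᵢ) = 550/(2150×98×10³) + 825/(400×111×10³) = 2.119×10⁻⁵ mm/N.
P = 2.953 / 2.119×10⁻⁵ = 139300 N = 139.3 kN, tensile.
For the bronze segment, free thermal change = 18×10⁻⁶×118×825 = 1.752 mm and elastic change from P = 139300×825/(400×111×10³) = 2.589 mm; these oppose, so the net change is 0.837 mm (segment lengthens).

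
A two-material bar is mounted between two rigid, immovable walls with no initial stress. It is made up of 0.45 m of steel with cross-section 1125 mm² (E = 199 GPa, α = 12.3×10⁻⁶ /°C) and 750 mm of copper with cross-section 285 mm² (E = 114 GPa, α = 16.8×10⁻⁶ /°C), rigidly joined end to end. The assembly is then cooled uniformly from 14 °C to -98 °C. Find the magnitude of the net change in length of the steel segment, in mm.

|ΔL| ≈ 0.457 mm

Free thermal contraction of the whole bar: Σ αᵢΔT Lᵢ = 12.3×10⁻⁶×112×450 + 16.8×10⁻⁶×112×750 = 2.031 mm.
The rigid supports impose zero overall length change; the single axial force P common to all segments must satisfy P Σ Lᵢ/(AᵢEᵢ) = δ_free.
Σ Lᵢ/(AᵢEᵢ) = 450/(1125×199×10³) + 750/(285×114×10³) = 2.509×10⁻⁵ mm/N.
P = 2.031 / 2.509×10⁻⁵ = 80940 N = 80.94 kN, tensile.
For the steel segment, free thermal change = 12.3×10⁻⁶×112×450 = 0.6199 mm and elastic change from P = 80940×450/(1125×199×10³) = 0.1627 mm; these oppose, so the net change is 0.457 mm (segment shortens).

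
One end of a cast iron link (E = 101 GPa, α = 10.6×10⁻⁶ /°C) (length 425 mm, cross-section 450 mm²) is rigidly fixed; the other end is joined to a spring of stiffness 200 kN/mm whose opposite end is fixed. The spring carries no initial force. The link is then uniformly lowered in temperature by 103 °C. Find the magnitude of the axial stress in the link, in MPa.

σ ≈ 71.9 MPa (tensile)

If the spring were absent the link would shorten by αΔT L = 10.6×10⁻⁶ × 103 × 425 = 0.464 mm.
With a force P in the spring, the elastic change of the link is PL/(AE) and that of the spring is P/k; compatibility requires their sum to equal δ_free.
So P = δ_free / [L/(AE) + 1/k] = 0.464 / [ 425/(450×101×10³) + 1/(200×10³) ].
P = 0.464 / 1.435×10⁻⁵ = 32330 N.
σ = P/A = 32330/450 = 71.85 MPa.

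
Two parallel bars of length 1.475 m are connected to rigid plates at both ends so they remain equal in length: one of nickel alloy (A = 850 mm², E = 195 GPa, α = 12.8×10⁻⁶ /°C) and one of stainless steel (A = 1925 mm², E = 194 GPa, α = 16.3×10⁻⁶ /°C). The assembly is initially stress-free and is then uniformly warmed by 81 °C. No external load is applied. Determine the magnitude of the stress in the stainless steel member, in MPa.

Equilibrium of a rigid end plate with no external load gives equal and opposite internal forces ±P in the two members. Since α_{stainless steel} > α_{nickel alloy}, heating drives the stainless steel into compression and the nickel alloy into tension.
Setting the final lengths equal and cancelling L: (α₁ − α₂)ΔT = P/(A₁E₁) + P/(A₂E₂).
|α₁ − α₂|·ΔT = 3.5×10⁻⁶ × 81 = 0.0002835.
1/(A₁E₁) + 1/(A₂E₂) = 1/(850×195×10³) + 1/(1925×194×10³) = 8.711×10⁻⁹ N⁻¹.
P = 0.0002835 / 8.711×10⁻⁹ = 32550 N = 32.55 kN.
σ_{stainless steel} = P/A₂ = 32550/1925 = 16.91 MPa, compressive.

σ ≈ 16.9 MPa (compressive)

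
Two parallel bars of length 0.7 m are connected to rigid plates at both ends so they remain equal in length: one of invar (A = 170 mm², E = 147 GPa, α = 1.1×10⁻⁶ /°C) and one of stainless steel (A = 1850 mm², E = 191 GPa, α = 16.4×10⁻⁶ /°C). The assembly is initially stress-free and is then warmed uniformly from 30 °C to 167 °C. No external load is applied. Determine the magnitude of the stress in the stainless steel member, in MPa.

σ ≈ 26.4 MPa (compressive)

The stainless steel has the larger α, so on heating it would change length more than the invar if both were free. The rigid plates force a common final length, so the stainless steel is put into compression and the invar into tension, with equal and opposite forces P (no external load).
Compatibility of the two members (thermal + elastic change equal): (α₁ − α₂)ΔT = P·[1/(A₁E₁) + 1/(A₂E₂)].
|α₁ − α₂|·ΔT = 15.3×10⁻⁶ × 137 = 0.002096.
1/(A₁E₁) + 1/(A₂E₂) = 1/(170×147×10³) + 1/(1850×191×10³) = 4.285×10⁻⁸ N⁻¹.
P = 0.002096 / 4.285×10⁻⁸ = 48920 N = 48.92 kN.
σ_{stainless steel} = P/A₂ = 48920/1850 = 26.44 MPa, compressive.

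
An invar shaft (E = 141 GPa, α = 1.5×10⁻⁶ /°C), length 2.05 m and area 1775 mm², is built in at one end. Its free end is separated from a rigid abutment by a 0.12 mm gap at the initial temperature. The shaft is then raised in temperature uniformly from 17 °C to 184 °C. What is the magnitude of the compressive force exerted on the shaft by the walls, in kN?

P ≈ 48 kN

If the wall were absent the shaft would grow by αΔT L = 1.5×10⁻⁶ × 167 × 2050 = 0.5135 mm.
The gap closes (δ_free > 0.12 mm) and the wall then resists a further 0.5135 − 0.12 = 0.3935 mm of expansion.
So σ = E(δ_free − g)/L = 141×10³ × 0.3935/2050 = 27.07 MPa.
P = σA = 27.07 × 1775 = 48.04 kN.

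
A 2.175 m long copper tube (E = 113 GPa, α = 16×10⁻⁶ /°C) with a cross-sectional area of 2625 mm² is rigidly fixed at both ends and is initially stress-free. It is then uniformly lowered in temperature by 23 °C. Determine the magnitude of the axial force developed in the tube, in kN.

The ends cannot move, so σ = EαΔT = 113×10³ × 16×10⁻⁶ × 23 = 41.58 MPa.
Then P = σA = 41.58 × 2625 mm² = 109.2 kN, tensile.

P ≈ 109 kN (tensile)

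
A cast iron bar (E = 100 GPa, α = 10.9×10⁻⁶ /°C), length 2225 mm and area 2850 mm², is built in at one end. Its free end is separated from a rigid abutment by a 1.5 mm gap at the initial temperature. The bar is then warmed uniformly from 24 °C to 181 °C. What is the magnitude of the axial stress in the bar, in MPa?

Unrestrained expansion: δ_free = αΔT L = 10.9×10⁻⁶ × 157 × 2225 = 3.808 mm.
This exceeds the 1.5 mm gap, so the wall pushes back. The portion of expansion that must be recovered elastically is δ_free − gap = 3.808 − 1.5 = 2.308 mm.
Compatibility: PL/(AE) = 2.308 mm, so σ = P/A = E × (2.308/2225) = 103.7 MPa.

σ ≈ 104 MPa (compressive)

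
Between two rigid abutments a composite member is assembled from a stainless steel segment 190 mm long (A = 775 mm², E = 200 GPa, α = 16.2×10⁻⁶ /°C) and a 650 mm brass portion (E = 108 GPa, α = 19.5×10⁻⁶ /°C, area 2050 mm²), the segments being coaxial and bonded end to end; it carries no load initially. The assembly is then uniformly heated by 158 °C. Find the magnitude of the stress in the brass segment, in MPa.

σ ≈ 292 MPa (compressive)

If the supports were absent, the total length change would be Σ αᵢΔT Lᵢ = 16.2×10⁻⁶×158×190 + 19.5×10⁻⁶×158×650 = 2.489 mm.
The walls prevent any net length change, so an axial force P (same in every segment) develops. Compatibility: P · Σ Lᵢ/(AᵢEᵢ) = δ_free.
Σ Lᵢ/(AᵢEᵢ) = 190/(775×200×10³) + 650/(2050×108×10³) = 4.162×10⁻⁶ mm/N.
Hence P = δ_free / Σ(L/AE) = 2.489/4.162×10⁻⁶ = 598.1 kN (compressive).
σ_{brass} = P / A = 598100 / 2050 = 291.7 MPa.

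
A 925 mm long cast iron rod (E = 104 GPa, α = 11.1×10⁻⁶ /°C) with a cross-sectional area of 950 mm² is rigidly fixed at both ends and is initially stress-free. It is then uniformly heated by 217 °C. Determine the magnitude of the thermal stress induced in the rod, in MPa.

σ ≈ 251 MPa (compressive)

With length fixed, the mechanical strain must cancel the thermal strain αΔT = 11.1×10⁻⁶ × 217 = 2408.7×10⁻⁶.
Hence σ = E·αΔT = 104×10³ × 2408.7×10⁻⁶ = 250.5 MPa, compressive.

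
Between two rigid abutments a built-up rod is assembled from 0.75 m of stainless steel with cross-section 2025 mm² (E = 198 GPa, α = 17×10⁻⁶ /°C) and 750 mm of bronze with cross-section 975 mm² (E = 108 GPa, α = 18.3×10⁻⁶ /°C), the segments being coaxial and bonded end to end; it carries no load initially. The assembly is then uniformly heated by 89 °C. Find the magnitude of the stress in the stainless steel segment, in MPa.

Free thermal expansion of the whole bar: Σ αᵢΔT Lᵢ = 17×10⁻⁶×89×750 + 18.3×10⁻⁶×89×750 = 2.356 mm.
The walls prevent any net length change, so an axial force P (same in every segment) develops. Compatibility: P · Σ Lᵢ/(AᵢEᵢ) = δ_free.
The series flexibility is Σ Lᵢ/(AᵢEᵢ) = 750/(2025×198×10³) + 750/(975×108×10³) = 8.993×10⁻⁶ mm/N.
P = 2.356 / 8.993×10⁻⁶ = 262000 N = 262 kN, compressive.
σ_{stainless steel} = P / A = 262000 / 2025 = 129.4 MPa.

σ ≈ 129 MPa (compressive)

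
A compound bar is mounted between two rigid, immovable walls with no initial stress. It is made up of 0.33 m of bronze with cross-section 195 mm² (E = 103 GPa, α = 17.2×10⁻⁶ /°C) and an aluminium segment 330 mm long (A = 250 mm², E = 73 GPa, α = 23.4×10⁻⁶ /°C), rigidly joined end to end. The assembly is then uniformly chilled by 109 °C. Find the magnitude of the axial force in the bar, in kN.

With the walls removed the bar would change length by δ_free = Σ αᵢΔT Lᵢ = 17.2×10⁻⁶×109×330 + 23.4×10⁻⁶×109×330 = 1.46 mm.
Since the ends are fixed, an axial force P builds up, equal in every segment, with P · Σ Lᵢ/(AᵢEᵢ) = δ_free.
The series flexibility is Σ Lᵢ/(AᵢEᵢ) = 330/(195×103×10³) + 330/(250×73×10³) = 3.451×10⁻⁵ mm/N.
So P = 1.46 / 3.451×10⁻⁵ = 42.31 kN, tensile.

P ≈ 42.3 kN (tensile)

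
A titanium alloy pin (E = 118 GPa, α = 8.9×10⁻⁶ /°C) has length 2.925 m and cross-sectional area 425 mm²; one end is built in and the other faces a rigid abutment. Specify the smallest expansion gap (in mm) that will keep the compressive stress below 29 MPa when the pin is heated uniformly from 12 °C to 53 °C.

With no wall the pin would lengthen by αΔT L = 8.9×10⁻⁶ × 41 × 2925 = 1.067 mm.
A stress of 29 MPa corresponds to the wall pushing the pin back by σL/E = 29×2925/(118×10³) = 0.7189 mm.
The gap must absorb the remainder: g_min = 1.067 − 0.7189 = 0.3485 mm.

g ≈ 0.348 mm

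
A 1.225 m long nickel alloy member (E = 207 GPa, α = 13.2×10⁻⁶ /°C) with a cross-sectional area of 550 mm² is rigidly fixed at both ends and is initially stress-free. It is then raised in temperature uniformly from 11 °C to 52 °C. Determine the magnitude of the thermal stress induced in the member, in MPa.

σ ≈ 112 MPa (compressive)

With length fixed, the mechanical strain must cancel the thermal strain αΔT = 13.2×10⁻⁶ × 41 = 541.2×10⁻⁶.
The stress required to suppress this strain is σ = Eε = 207×10³ × 541.2×10⁻⁶ = 112 MPa, compressive since the member is trying to expand.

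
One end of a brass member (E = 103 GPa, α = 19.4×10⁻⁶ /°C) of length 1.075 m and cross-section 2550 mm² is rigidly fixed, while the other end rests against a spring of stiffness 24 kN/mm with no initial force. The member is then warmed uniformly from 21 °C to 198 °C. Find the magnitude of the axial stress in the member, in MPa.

The unrestrained thermal change is αΔT L = 19.4×10⁻⁶ × 177 × 1075 = 3.691 mm.
With a force P in the spring, the elastic change of the member is PL/(AE) and that of the spring is P/k; compatibility requires their sum to equal δ_free.
P [ L/(AE) + 1/k ] = δ_free → P [ 1075/(2550×103×10³) + 1/(24×10³) ] = 3.691.
P = 3.691 / 4.576×10⁻⁵ = 80670 N.
σ = P/A = 80670/2550 = 31.63 MPa.

σ ≈ 31.6 MPa (compressive)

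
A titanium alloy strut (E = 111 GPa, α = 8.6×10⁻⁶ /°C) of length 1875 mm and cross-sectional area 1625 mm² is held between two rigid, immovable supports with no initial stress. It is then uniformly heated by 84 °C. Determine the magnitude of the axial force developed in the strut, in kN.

Full restraint means ε = 0, so the stress is σ = EαΔT = 111×10³ × 8.6×10⁻⁶ × 84 = 80.19 MPa.
Then P = σA = 80.19 × 1625 mm² = 130.3 kN, compressive.

P ≈ 130 kN (compressive)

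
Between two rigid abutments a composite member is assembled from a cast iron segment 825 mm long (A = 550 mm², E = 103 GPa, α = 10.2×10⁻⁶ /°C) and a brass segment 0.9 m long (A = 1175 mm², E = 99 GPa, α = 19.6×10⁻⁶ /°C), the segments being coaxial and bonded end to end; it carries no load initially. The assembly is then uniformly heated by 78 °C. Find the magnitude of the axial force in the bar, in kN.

If the supports were absent, the total length change would be Σ αᵢΔT Lᵢ = 10.2×10⁻⁶×78×825 + 19.6×10⁻⁶×78×900 = 2.032 mm.
Since the ends are fixed, an axial force P builds up, equal in every segment, with P · Σ Lᵢ/(AᵢEᵢ) = δ_free.
Σ Lᵢ/(AᵢEᵢ) = 825/(550×103×10³) + 900/(1175×99×10³) = 2.23×10⁻⁵ mm/N.
So P = 2.032 / 2.23×10⁻⁵ = 91.13 kN, compressive.

P ≈ 91.1 kN (compressive)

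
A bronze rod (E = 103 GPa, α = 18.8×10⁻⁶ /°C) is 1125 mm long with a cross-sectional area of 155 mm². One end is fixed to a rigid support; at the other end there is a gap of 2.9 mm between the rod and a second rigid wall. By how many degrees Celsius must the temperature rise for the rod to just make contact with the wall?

ΔT ≈ 137 °C

The gap closes when αΔT L = 2.9 mm, since the rod is still unstressed at that instant.
So ΔT = g/(αL) = 2.9/(18.8×10⁻⁶ × 1125) = 137.1 °C.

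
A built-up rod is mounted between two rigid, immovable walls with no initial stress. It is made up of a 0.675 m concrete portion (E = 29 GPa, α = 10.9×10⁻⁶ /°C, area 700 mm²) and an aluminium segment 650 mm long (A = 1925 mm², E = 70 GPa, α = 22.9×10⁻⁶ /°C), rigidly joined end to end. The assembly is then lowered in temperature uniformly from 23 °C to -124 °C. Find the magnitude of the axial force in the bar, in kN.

With the walls removed the bar would change length by δ_free = Σ αᵢΔT Lᵢ = 10.9×10⁻⁶×147×675 + 22.9×10⁻⁶×147×650 = 3.27 mm.
Since the ends are fixed, an axial force P builds up, equal in every segment, with P · Σ Lᵢ/(AᵢEᵢ) = δ_free.
The series flexibility is Σ Lᵢ/(AᵢEᵢ) = 675/(700×29×10³) + 650/(1925×70×10³) = 3.807×10⁻⁵ mm/N.
Hence P = δ_free / Σ(L/AE) = 3.27/3.807×10⁻⁵ = 85.87 kN (tensile).

P ≈ 85.9 kN (tensile)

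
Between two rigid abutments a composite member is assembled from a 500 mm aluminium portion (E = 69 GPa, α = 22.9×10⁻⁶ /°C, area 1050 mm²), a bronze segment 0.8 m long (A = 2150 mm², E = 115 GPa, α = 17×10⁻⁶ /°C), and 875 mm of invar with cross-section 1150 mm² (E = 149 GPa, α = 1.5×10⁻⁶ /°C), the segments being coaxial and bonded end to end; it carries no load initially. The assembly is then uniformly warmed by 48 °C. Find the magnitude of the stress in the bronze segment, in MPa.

σ ≈ 38.6 MPa (compressive)

With the walls removed the bar would change length by δ_free = Σ αᵢΔT Lᵢ = 22.9×10⁻⁶×48×500 + 17×10⁻⁶×48×800 + 1.5×10⁻⁶×48×875 = 1.265 mm.
The walls prevent any net length change, so an axial force P (same in every segment) develops. Compatibility: P · Σ Lᵢ/(AᵢEᵢ) = δ_free.
Σ Lᵢ/(AᵢEᵢ) = 500/(1050×69×10³) + 800/(2150×115×10³) + 875/(1150×149×10³) = 1.524×10⁻⁵ mm/N.
P = 1.265 / 1.524×10⁻⁵ = 83010 N = 83.01 kN, compressive.
σ_{bronze} = P / A = 83010 / 2150 = 38.61 MPa.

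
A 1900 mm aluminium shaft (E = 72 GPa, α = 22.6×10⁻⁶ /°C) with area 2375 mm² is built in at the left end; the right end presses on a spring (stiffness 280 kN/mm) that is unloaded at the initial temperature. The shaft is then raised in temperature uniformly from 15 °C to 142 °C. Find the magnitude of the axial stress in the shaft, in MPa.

σ ≈ 156 MPa (compressive)

The unrestrained thermal change is αΔT L = 22.6×10⁻⁶ × 127 × 1900 = 5.453 mm.
With a force P in the spring, the elastic change of the shaft is PL/(AE) and that of the spring is P/k; compatibility requires their sum to equal δ_free.
So P = δ_free / [L/(AE) + 1/k] = 5.453 / [ 1900/(2375×72×10³) + 1/(280×10³) ].
P = 5.453 / 1.468×10⁻⁵ = 371400 N.
σ = P/A = 371400/2375 = 156.4 MPa.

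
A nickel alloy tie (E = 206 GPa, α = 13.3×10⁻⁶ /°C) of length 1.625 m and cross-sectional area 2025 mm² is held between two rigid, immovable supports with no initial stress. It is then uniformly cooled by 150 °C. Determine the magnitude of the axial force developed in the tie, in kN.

The ends cannot move, so σ = EαΔT = 206×10³ × 13.3×10⁻⁶ × 150 = 411 MPa.
P = AEαΔT = 2025 × 206×10³ × 13.3×10⁻⁶ × 150 = 832.2 kN (tensile).

P ≈ 832 kN (tensile)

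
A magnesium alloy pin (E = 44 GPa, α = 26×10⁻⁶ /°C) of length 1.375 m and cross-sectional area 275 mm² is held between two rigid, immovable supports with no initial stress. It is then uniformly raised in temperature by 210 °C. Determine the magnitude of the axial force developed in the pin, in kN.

P ≈ 66.1 kN (compressive)

Full restraint means ε = 0, so the stress is σ = EαΔT = 44×10³ × 26×10⁻⁶ × 210 = 240.2 MPa.
Then P = σA = 240.2 × 275 mm² = 66.07 kN, compressive.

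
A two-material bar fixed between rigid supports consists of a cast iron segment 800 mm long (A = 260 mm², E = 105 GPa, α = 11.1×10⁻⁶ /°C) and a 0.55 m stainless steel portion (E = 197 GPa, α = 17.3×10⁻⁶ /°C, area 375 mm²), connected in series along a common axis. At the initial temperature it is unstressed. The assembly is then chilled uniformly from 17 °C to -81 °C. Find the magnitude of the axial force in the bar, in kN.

If the supports were absent, the total length change would be Σ αᵢΔT Lᵢ = 11.1×10⁻⁶×98×800 + 17.3×10⁻⁶×98×550 = 1.803 mm.
The rigid supports impose zero overall length change; the single axial force P common to all segments must satisfy P Σ Lᵢ/(AᵢEᵢ) = δ_free.
The series flexibility is Σ Lᵢ/(AᵢEᵢ) = 800/(260×105×10³) + 550/(375×197×10³) = 3.675×10⁻⁵ mm/N.
So P = 1.803 / 3.675×10⁻⁵ = 49.05 kN, tensile.

P ≈ 49.1 kN (tensile)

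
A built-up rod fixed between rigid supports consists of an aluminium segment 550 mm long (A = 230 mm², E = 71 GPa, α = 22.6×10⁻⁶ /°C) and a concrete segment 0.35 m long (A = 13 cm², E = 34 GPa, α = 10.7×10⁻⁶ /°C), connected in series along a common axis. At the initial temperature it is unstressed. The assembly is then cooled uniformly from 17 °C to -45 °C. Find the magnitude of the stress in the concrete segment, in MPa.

σ ≈ 18.5 MPa (tensile)

If the supports were absent, the total length change would be Σ αᵢΔT Lᵢ = 22.6×10⁻⁶×62×550 + 10.7×10⁻⁶×62×350 = 1.003 mm.
The rigid supports impose zero overall length change; the single axial force P common to all segments must satisfy P Σ Lᵢ/(AᵢEᵢ) = δ_free.
Σ Lᵢ/(AᵢEᵢ) = 550/(230×71×10³) + 350/(1300×34×10³) = 4.16×10⁻⁵ mm/N.
Hence P = δ_free / Σ(L/AE) = 1.003/4.16×10⁻⁵ = 24.11 kN (tensile).
σ_{concrete} = P / A = 24110 / 1300 = 18.54 MPa.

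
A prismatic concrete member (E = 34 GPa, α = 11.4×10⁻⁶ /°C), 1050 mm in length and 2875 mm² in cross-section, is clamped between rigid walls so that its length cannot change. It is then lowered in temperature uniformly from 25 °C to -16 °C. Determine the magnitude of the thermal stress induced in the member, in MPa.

The supports are rigid, so the total axial strain is zero. The restrained thermal strain is ε = αΔT = 11.4×10⁻⁶ × 41 = 467.4×10⁻⁶.
The stress required to suppress this strain is σ = Eε = 34×10³ × 467.4×10⁻⁶ = 15.89 MPa, tensile since the member is trying to contract.

σ ≈ 15.9 MPa (tensile)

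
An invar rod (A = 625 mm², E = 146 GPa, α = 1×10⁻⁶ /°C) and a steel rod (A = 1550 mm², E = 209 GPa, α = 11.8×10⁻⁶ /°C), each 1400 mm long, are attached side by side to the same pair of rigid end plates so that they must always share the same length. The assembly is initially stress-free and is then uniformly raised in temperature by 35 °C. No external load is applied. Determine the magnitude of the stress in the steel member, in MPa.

Both members must finish at the same length. With the larger α, the steel tends to over-expand; the plates restrain it, putting the steel in compression and the invar in tension. With no external load the two internal forces are equal and opposite, magnitude P.
Equating the net (thermal + elastic) strains gives |α₁ − α₂|·ΔT = P·[1/(A₁E₁) + 1/(A₂E₂)].
|α₁ − α₂|·ΔT = 10.8×10⁻⁶ × 35 = 0.000378.
1/(A₁E₁) + 1/(A₂E₂) = 1/(625×146×10³) + 1/(1550×209×10³) = 1.405×10⁻⁸ N⁻¹.
So P = 0.000378 / 1.405×10⁻⁸ = 26.91 kN.
σ_{steel} = P/A₂ = 26910/1550 = 17.36 MPa, compressive.

σ ≈ 17.4 MPa (compressive)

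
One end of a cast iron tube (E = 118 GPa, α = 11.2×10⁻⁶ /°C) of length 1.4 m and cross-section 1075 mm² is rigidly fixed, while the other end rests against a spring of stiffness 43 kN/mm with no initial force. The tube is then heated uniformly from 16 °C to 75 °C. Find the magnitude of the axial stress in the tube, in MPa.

The unrestrained thermal change is αΔT L = 11.2×10⁻⁶ × 59 × 1400 = 0.9251 mm.
Let P be the compressive force at the spring. The tube shortens elastically by PL/(AE) and the spring compresses by P/k; together these equal δ_free.
P [ L/(AE) + 1/k ] = δ_free → P [ 1400/(1075×118×10³) + 1/(43×10³) ] = 0.9251.
P = 0.9251 / 3.429×10⁻⁵ = 26980 N.
σ = P/A = 26980/1075 = 25.1 MPa.

σ ≈ 25.1 MPa (compressive)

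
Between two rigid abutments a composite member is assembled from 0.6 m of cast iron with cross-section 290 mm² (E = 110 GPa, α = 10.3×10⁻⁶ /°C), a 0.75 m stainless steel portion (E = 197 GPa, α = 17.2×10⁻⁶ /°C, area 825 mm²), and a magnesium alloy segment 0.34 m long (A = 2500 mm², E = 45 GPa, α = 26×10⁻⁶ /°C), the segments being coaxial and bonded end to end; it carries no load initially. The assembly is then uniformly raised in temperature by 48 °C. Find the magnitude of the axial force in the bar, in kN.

Free thermal expansion of the whole bar: Σ αᵢΔT Lᵢ = 10.3×10⁻⁶×48×600 + 17.2×10⁻⁶×48×750 + 26×10⁻⁶×48×340 = 1.34 mm.
Since the ends are fixed, an axial force P builds up, equal in every segment, with P · Σ Lᵢ/(AᵢEᵢ) = δ_free.
Σ Lᵢ/(AᵢEᵢ) = 600/(290×110×10³) + 750/(825×197×10³) + 340/(2500×45×10³) = 2.645×10⁻⁵ mm/N.
P = 1.34 / 2.645×10⁻⁵ = 50680 N = 50.68 kN, compressive.

P ≈ 50.7 kN (compressive)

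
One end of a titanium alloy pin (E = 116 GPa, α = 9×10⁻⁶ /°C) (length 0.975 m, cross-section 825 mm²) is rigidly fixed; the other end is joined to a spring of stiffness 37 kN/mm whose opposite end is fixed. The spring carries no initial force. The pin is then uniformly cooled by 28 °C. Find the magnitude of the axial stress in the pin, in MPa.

σ ≈ 8 MPa (tensile)

If the spring were absent the pin would shorten by αΔT L = 9×10⁻⁶ × 28 × 975 = 0.2457 mm.
With a force P in the spring, the elastic change of the pin is PL/(AE) and that of the spring is P/k; compatibility requires their sum to equal δ_free.
So P = δ_free / [L/(AE) + 1/k] = 0.2457 / [ 975/(825×116×10³) + 1/(37×10³) ].
P = 0.2457 / 3.722×10⁻⁵ = 6602 N.
σ = P/A = 6602/825 = 8.003 MPa.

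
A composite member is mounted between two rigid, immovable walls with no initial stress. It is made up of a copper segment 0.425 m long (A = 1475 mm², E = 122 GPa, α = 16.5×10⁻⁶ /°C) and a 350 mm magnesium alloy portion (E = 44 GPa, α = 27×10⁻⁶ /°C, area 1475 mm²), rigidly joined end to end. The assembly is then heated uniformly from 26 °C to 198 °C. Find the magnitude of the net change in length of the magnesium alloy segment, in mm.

|ΔL| ≈ 0.344 mm

If the supports were absent, the total length change would be Σ αᵢΔT Lᵢ = 16.5×10⁻⁶×172×425 + 27×10⁻⁶×172×350 = 2.832 mm.
The rigid supports impose zero overall length change; the single axial force P common to all segments must satisfy P Σ Lᵢ/(AᵢEᵢ) = δ_free.
Σ Lᵢ/(AᵢEᵢ) = 425/(1475×122×10³) + 350/(1475×44×10³) = 7.755×10⁻⁶ mm/N.
So P = 2.832 / 7.755×10⁻⁶ = 365.1 kN, compressive.
For the magnesium alloy segment, free thermal change = 27×10⁻⁶×172×350 = 1.625 mm and elastic change from P = 365100×350/(1475×44×10³) = 1.969 mm; these oppose, so the net change is 0.344 mm (segment shortens).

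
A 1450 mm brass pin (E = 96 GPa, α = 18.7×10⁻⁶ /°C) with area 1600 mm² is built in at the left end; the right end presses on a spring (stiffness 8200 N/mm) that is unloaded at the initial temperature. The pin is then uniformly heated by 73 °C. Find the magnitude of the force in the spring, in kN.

P ≈ 15.1 kN

If the spring were absent the pin would lengthen by αΔT L = 18.7×10⁻⁶ × 73 × 1450 = 1.979 mm.
With a force P in the spring, the elastic change of the pin is PL/(AE) and that of the spring is P/k; compatibility requires their sum to equal δ_free.
So P = δ_free / [L/(AE) + 1/k] = 1.979 / [ 1450/(1600×96×10³) + 1/(8200) ].
P = 1.979 / 0.0001314 = 15060 N.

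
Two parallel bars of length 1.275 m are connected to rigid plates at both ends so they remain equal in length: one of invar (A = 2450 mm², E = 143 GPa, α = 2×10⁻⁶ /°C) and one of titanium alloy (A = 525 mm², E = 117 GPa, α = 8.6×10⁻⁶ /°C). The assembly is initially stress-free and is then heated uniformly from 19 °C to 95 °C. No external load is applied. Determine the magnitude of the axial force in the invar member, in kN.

Both members must finish at the same length. With the larger α, the titanium alloy tends to over-expand; the plates restrain it, putting the titanium alloy in compression and the invar in tension. With no external load the two internal forces are equal and opposite, magnitude P.
Equating the net (thermal + elastic) strains gives |α₁ − α₂|·ΔT = P·[1/(A₁E₁) + 1/(A₂E₂)].
|α₁ − α₂|·ΔT = 6.6×10⁻⁶ × 76 = 0.0005016.
1/(A₁E₁) + 1/(A₂E₂) = 1/(2450×143×10³) + 1/(525×117×10³) = 1.913×10⁻⁸ N⁻¹.
So P = 0.0005016 / 1.913×10⁻⁸ = 26.21 kN.

P ≈ 26.2 kN (tensile in the invar)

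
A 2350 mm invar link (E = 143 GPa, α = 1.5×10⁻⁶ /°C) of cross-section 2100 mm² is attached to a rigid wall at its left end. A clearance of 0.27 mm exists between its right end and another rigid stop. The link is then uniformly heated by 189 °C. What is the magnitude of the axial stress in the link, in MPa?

Free thermal elongation = αΔT L = 1.5×10⁻⁶ × 189 × 2350 = 0.6662 mm.
After closing the 0.27 mm clearance, 0.6662 − 0.27 = 0.3962 mm of expansion remains to be suppressed by the wall.
Compatibility: PL/(AE) = 0.3962 mm, so σ = P/A = E × (0.3962/2350) = 24.11 MPa.

σ ≈ 24.1 MPa (compressive)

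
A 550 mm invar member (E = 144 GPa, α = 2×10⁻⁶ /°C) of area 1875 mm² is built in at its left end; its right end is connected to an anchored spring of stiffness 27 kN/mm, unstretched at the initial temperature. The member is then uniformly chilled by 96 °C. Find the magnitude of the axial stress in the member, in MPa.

σ ≈ 1.44 MPa (tensile)

Free thermal contraction: δ_free = αΔT L = 2×10⁻⁶ × 96 × 550 = 0.1056 mm.
Let P be the tensile force in the spring. The member extends elastically by PL/(AE) and the spring stretches by P/k; together these equal δ_free.
So P = δ_free / [L/(AE) + 1/k] = 0.1056 / [ 550/(1875×144×10³) + 1/(27×10³) ].
P = 0.1056 / 3.907×10⁻⁵ = 2703 N.
σ = P/A = 2703/1875 = 1.441 MPa.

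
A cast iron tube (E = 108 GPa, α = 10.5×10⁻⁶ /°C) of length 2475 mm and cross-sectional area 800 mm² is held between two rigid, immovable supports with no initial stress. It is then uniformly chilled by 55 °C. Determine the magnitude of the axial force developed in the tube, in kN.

Full restraint means ε = 0, so the stress is σ = EαΔT = 108×10³ × 10.5×10⁻⁶ × 55 = 62.37 MPa.
P = AEαΔT = 800 × 108×10³ × 10.5×10⁻⁶ × 55 = 49.9 kN (tensile).

P ≈ 49.9 kN (tensile)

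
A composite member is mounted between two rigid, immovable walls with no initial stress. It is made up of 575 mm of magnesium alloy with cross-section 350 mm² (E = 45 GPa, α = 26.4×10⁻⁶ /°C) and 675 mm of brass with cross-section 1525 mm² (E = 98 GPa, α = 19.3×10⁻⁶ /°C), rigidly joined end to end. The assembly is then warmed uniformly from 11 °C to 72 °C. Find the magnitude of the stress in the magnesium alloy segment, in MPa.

With the walls removed the bar would change length by δ_free = Σ αᵢΔT Lᵢ = 26.4×10⁻⁶×61×575 + 19.3×10⁻⁶×61×675 = 1.721 mm.
The walls prevent any net length change, so an axial force P (same in every segment) develops. Compatibility: P · Σ Lᵢ/(AᵢEᵢ) = δ_free.
The series flexibility is Σ Lᵢ/(AᵢEᵢ) = 575/(350×45×10³) + 675/(1525×98×10³) = 4.102×10⁻⁵ mm/N.
So P = 1.721 / 4.102×10⁻⁵ = 41.94 kN, compressive.
σ_{magnesium alloy} = P / A = 41940 / 350 = 119.8 MPa.

σ ≈ 120 MPa (compressive)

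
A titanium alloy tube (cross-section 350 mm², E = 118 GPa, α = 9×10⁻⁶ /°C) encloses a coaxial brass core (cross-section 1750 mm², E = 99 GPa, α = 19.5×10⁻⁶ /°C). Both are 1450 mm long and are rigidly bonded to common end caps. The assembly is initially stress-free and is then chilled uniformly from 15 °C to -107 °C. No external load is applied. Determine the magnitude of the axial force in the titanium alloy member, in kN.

The brass has the larger α, so on cooling it would change length more than the titanium alloy if both were free. The rigid plates force a common final length, so the brass is put into tension and the titanium alloy into compression, with equal and opposite forces P (no external load).
Equating the net (thermal + elastic) strains gives |α₁ − α₂|·ΔT = P·[1/(A₁E₁) + 1/(A₂E₂)].
|α₁ − α₂|·ΔT = 10.5×10⁻⁶ × 122 = 0.001281.
1/(A₁E₁) + 1/(A₂E₂) = 1/(350×118×10³) + 1/(1750×99×10³) = 2.999×10⁻⁸ N⁻¹.
P = 0.001281 / 2.999×10⁻⁸ = 42720 N = 42.72 kN.

P ≈ 42.7 kN (compressive in the titanium alloy)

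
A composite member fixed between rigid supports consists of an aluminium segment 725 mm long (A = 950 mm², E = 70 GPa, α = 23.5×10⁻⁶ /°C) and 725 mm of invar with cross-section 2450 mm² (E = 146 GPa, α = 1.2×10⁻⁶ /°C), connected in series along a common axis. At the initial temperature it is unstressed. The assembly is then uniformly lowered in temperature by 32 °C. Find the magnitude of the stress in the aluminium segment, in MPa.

Free thermal contraction of the whole bar: Σ αᵢΔT Lᵢ = 23.5×10⁻⁶×32×725 + 1.2×10⁻⁶×32×725 = 0.573 mm.
The rigid supports impose zero overall length change; the single axial force P common to all segments must satisfy P Σ Lᵢ/(AᵢEᵢ) = δ_free.
The series flexibility is Σ Lᵢ/(AᵢEᵢ) = 725/(950×70×10³) + 725/(2450×146×10³) = 1.293×10⁻⁵ mm/N.
P = 0.573 / 1.293×10⁻⁵ = 44320 N = 44.32 kN, tensile.
σ_{aluminium} = P / A = 44320 / 950 = 46.65 MPa.

σ ≈ 46.7 MPa (tensile)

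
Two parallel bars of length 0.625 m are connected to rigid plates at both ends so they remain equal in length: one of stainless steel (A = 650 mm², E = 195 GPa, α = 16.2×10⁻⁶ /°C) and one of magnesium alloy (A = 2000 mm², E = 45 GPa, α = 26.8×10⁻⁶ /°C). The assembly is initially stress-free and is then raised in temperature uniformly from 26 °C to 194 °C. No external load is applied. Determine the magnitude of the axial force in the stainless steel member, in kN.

Both members must finish at the same length. With the larger α, the magnesium alloy tends to over-expand; the plates restrain it, putting the magnesium alloy in compression and the stainless steel in tension. With no external load the two internal forces are equal and opposite, magnitude P.
Compatibility of the two members (thermal + elastic change equal): (α₁ − α₂)ΔT = P·[1/(A₁E₁) + 1/(A₂E₂)].
|α₁ − α₂|·ΔT = 10.6×10⁻⁶ × 168 = 0.001781.
1/(A₁E₁) + 1/(A₂E₂) = 1/(650×195×10³) + 1/(2000×45×10³) = 1.9×10⁻⁸ N⁻¹.
So P = 0.001781 / 1.9×10⁻⁸ = 93.72 kN.

P ≈ 93.7 kN (tensile in the stainless steel)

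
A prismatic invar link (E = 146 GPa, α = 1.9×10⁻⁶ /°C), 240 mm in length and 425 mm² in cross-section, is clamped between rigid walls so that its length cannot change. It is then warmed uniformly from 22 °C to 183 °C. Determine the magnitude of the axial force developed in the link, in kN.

P ≈ 19 kN (compressive)

Full restraint means ε = 0, so the stress is σ = EαΔT = 146×10³ × 1.9×10⁻⁶ × 161 = 44.66 MPa.
P = AEαΔT = 425 × 146×10³ × 1.9×10⁻⁶ × 161 = 18.98 kN (compressive).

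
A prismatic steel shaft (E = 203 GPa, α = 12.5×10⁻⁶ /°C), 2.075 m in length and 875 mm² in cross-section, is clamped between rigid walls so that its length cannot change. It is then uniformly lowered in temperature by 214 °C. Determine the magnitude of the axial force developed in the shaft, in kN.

P ≈ 475 kN (tensile)

The ends cannot move, so σ = EαΔT = 203×10³ × 12.5×10⁻⁶ × 214 = 543 MPa.
Then P = σA = 543 × 875 mm² = 475.1 kN, tensile.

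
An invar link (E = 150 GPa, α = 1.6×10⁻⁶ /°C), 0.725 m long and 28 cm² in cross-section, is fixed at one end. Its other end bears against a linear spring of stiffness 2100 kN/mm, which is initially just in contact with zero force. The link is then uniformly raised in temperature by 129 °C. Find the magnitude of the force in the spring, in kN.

P ≈ 67.9 kN

Free thermal expansion: δ_free = αΔT L = 1.6×10⁻⁶ × 129 × 725 = 0.1496 mm.
With a force P in the spring, the elastic change of the link is PL/(AE) and that of the spring is P/k; compatibility requires their sum to equal δ_free.
P [ L/(AE) + 1/k ] = δ_free → P [ 725/(2800×150×10³) + 1/(2100×10³) ] = 0.1496.
P = 0.1496 / 2.202×10⁻⁶ = 67940 N.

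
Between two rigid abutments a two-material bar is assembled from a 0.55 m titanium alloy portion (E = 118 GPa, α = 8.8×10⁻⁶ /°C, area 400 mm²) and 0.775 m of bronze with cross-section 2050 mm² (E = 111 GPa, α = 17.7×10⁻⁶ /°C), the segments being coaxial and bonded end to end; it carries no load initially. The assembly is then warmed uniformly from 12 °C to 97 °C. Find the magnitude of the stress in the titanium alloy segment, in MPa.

Free thermal expansion of the whole bar: Σ αᵢΔT Lᵢ = 8.8×10⁻⁶×85×550 + 17.7×10⁻⁶×85×775 = 1.577 mm.
The rigid supports impose zero overall length change; the single axial force P common to all segments must satisfy P Σ Lᵢ/(AᵢEᵢ) = δ_free.
Σ Lᵢ/(AᵢEᵢ) = 550/(400×118×10³) + 775/(2050×111×10³) = 1.506×10⁻⁵ mm/N.
P = 1.577 / 1.506×10⁻⁵ = 104800 N = 104.8 kN, compressive.
σ_{titanium alloy} = P / A = 104800 / 400 = 261.9 MPa.

σ ≈ 262 MPa (compressive)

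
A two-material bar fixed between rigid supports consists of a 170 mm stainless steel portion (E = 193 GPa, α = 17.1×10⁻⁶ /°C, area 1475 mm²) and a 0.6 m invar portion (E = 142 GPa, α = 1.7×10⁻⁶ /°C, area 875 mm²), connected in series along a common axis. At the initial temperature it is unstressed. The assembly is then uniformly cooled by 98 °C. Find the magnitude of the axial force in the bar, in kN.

With the walls removed the bar would change length by δ_free = Σ αᵢΔT Lᵢ = 17.1×10⁻⁶×98×170 + 1.7×10⁻⁶×98×600 = 0.3848 mm.
The walls prevent any net length change, so an axial force P (same in every segment) develops. Compatibility: P · Σ Lᵢ/(AᵢEᵢ) = δ_free.
Σ Lᵢ/(AᵢEᵢ) = 170/(1475×193×10³) + 600/(875×142×10³) = 5.426×10⁻⁶ mm/N.
P = 0.3848 / 5.426×10⁻⁶ = 70920 N = 70.92 kN, tensile.

P ≈ 70.9 kN (tensile)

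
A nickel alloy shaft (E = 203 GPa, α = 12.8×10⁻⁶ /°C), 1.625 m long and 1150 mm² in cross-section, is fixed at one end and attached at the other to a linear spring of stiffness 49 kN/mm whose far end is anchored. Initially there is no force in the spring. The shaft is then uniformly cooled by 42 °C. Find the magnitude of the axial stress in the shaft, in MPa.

The unrestrained thermal change is αΔT L = 12.8×10⁻⁶ × 42 × 1625 = 0.8736 mm.
With a force P in the spring, the elastic change of the shaft is PL/(AE) and that of the spring is P/k; compatibility requires their sum to equal δ_free.
So P = δ_free / [L/(AE) + 1/k] = 0.8736 / [ 1625/(1150×203×10³) + 1/(49×10³) ].
P = 0.8736 / 2.737×10⁻⁵ = 31920 N.
σ = P/A = 31920/1150 = 27.76 MPa.

σ ≈ 27.8 MPa (tensile)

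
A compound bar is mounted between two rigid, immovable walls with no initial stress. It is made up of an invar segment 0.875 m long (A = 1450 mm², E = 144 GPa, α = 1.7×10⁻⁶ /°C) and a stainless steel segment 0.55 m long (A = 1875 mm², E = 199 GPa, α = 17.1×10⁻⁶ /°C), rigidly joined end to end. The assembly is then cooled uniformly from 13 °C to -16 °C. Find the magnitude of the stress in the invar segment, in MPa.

Free thermal contraction of the whole bar: Σ αᵢΔT Lᵢ = 1.7×10⁻⁶×29×875 + 17.1×10⁻⁶×29×550 = 0.3159 mm.
The rigid supports impose zero overall length change; the single axial force P common to all segments must satisfy P Σ Lᵢ/(AᵢEᵢ) = δ_free.
The series flexibility is Σ Lᵢ/(AᵢEᵢ) = 875/(1450×144×10³) + 550/(1875×199×10³) = 5.665×10⁻⁶ mm/N.
Hence P = δ_free / Σ(L/AE) = 0.3159/5.665×10⁻⁶ = 55.76 kN (tensile).
σ_{invar} = P / A = 55760 / 1450 = 38.46 MPa.

σ ≈ 38.5 MPa (tensile)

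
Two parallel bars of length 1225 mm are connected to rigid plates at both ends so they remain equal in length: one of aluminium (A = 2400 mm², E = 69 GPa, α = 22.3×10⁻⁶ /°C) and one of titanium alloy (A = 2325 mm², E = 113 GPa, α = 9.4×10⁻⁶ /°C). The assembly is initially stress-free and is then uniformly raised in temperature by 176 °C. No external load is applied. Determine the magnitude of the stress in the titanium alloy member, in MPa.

The aluminium has the larger α, so on heating it would change length more than the titanium alloy if both were free. The rigid plates force a common final length, so the aluminium is put into compression and the titanium alloy into tension, with equal and opposite forces P (no external load).
Setting the final lengths equal and cancelling L: (α₁ − α₂)ΔT = P/(A₁E₁) + P/(A₂E₂).
|α₁ − α₂|·ΔT = 12.9×10⁻⁶ × 176 = 0.00227.
1/(A₁E₁) + 1/(A₂E₂) = 1/(2400×69×10³) + 1/(2325×113×10³) = 9.845×10⁻⁹ N⁻¹.
So P = 0.00227 / 9.845×10⁻⁹ = 230.6 kN.
σ_{titanium alloy} = P/A₂ = 230600/2325 = 99.19 MPa, tensile.

σ ≈ 99.2 MPa (tensile)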